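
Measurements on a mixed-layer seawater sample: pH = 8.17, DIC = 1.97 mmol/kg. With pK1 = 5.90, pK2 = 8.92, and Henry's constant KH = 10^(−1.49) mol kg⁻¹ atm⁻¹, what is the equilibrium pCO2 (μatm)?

pCO2 = 276 μatm

α₀ = 1 / (1 + K1/[H⁺] + K1K2/[H⁺]²) = 1 / (1 + 10^+2.27 + 10^+1.52)
   = 1 / (1 + 186.21 + 33.113) = 1/220.32 = 0.004539
[CO2*] = α₀ × DIC = 0.004539 × 1.97 = 0.008941 mmol/kg = 8.941 μmol/kg
pCO2 = [CO2*]/KH = 8.941×10^-6 / 3.236×10^-2 = 276 μatm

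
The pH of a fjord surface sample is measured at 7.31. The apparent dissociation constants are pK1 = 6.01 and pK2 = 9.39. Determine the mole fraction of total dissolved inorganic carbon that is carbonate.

α₂ = 0.00786

α₂ = 1 / (1 + [H⁺]/K2 + [H⁺]²/(K1K2)) = 1 / (1 + 10^+2.08 + 10^+0.78)
   = 1 / (1 + 120.23 + 6.0256) = 1/127.25 = 0.007858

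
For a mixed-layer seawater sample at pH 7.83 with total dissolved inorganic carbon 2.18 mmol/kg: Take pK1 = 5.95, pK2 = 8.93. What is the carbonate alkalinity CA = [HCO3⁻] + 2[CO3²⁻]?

CA = 2.31 mmol/kg

CA = [HCO3⁻] + 2[CO3²⁻] = (α₁ + 2α₂)·DIC
At pH 7.83: [H⁺]/K1 = 10^-1.88 = 0.013183, K2/[H⁺] = 10^-1.10 = 0.079433
α₁ = 1/(1 + 0.013183 + 0.079433) = 1/1.0926 = 0.9152; α₂ = α₁·K2/[H⁺] = 0.07270
α₁ + 2α₂ = 1.0606
CA = 1.0606 × 2.18 = 2.31 mmol/kg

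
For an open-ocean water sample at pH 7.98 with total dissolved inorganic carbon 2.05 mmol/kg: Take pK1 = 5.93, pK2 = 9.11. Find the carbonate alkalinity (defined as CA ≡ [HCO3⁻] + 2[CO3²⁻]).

CA = [HCO3⁻] + 2[CO3²⁻] = (α₁ + 2α₂)·DIC
At pH 7.98: [H⁺]/K1 = 10^-2.05 = 0.0089125, K2/[H⁺] = 10^-1.13 = 0.074131
α₁ = 1/(1 + 0.0089125 + 0.074131) = 1/1.0830 = 0.9233; α₂ = α₁·K2/[H⁺] = 0.06845
α₁ + 2α₂ = 1.0602
CA = 1.0602 × 2.05 = 2.17 mmol/kg

CA = 2.17 mmol/kg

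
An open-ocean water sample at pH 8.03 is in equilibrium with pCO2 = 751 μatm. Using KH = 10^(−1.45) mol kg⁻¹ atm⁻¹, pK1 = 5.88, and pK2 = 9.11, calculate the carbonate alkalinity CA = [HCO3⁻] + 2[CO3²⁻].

[CO2*] = KH · pCO2 = 10^(−1.45) × 751×10^-6 = 2.665×10^-5 mol/kg
α₀ = 1/(1 + K1/[H⁺] + K1K2/[H⁺]²) = 1/(1 + 10^+2.15 + 10^+1.07) = 0.006493
DIC = [CO2*]/α₀ = 2.665×10^-5 / 0.006493 = 4.104 mmol/kg
CA = (α₁ + 2α₂)·DIC = (0.9172 + 2×0.07629) × 4.104 = 4.39 mmol/kg

CA = 4.39 mmol/kg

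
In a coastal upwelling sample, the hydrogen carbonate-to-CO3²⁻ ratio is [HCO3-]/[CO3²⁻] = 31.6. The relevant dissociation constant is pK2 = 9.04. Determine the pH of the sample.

pH = 7.54

From K2 = [H⁺][CO3²⁻]/[HCO3-]:  pH = pK2 − log₁₀([HCO3-]/[CO3²⁻])
log₁₀(31.6) = +1.500
pH = 9.04 − (+1.500) = 7.54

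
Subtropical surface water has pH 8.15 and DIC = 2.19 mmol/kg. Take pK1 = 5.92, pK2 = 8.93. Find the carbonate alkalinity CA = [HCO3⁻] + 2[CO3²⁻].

CA = [HCO3⁻] + 2[CO3²⁻] = (α₁ + 2α₂)·DIC
At pH 8.15: [H⁺]/K1 = 10^-2.23 = 0.0058884, K2/[H⁺] = 10^-0.78 = 0.16596
α₁ = 1/(1 + 0.0058884 + 0.16596) = 1/1.1718 = 0.8534; α₂ = α₁·K2/[H⁺] = 0.1416
α₁ + 2α₂ = 1.1366
CA = 1.1366 × 2.19 = 2.49 mmol/kg

CA = 2.49 mmol/kg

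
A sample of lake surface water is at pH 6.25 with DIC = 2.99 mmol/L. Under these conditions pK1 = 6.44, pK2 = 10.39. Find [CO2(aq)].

α₀ = 1 / (1 + K1/[H⁺] + K1K2/[H⁺]²) = 1 / (1 + 10^-0.19 + 10^-4.33)
   = 1 / (1 + 0.64565 + 4.6774×10^-5) = 1/1.6457 = 0.6076
[CO2*] = α₀ × DIC = 0.6076 × 2.99 = 1.82 mmol/L

[CO2*] = 1.82 mmol/L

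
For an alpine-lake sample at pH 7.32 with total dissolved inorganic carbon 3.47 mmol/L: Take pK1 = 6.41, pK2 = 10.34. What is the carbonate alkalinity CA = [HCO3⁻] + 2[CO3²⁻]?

CA = [HCO3⁻] + 2[CO3²⁻] = (α₁ + 2α₂)·DIC
At pH 7.32: [H⁺]/K1 = 10^-0.91 = 0.12303, K2/[H⁺] = 10^-3.02 = 0.00095499
α₁ = 1/(1 + 0.12303 + 0.00095499) = 1/1.1240 = 0.8897; α₂ = α₁·K2/[H⁺] = 0.0008497
α₁ + 2α₂ = 0.8914
CA = 0.8914 × 3.47 = 3.09 mmol/L

CA = 3.09 mmol/L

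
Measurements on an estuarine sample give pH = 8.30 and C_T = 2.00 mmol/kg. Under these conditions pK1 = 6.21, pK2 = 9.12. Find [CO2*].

α₀ = 1 / (1 + K1/[H⁺] + K1K2/[H⁺]²) = 1 / (1 + 10^+2.09 + 10^+1.27)
   = 1 / (1 + 123.03 + 18.621) = 1/142.65 = 0.007010
[CO2*] = α₀ × DIC = 0.007010 × 2.00 = 0.0140 mmol/kg = 14.0 μmol/kg

[CO2*] = 14.0 μmol/kg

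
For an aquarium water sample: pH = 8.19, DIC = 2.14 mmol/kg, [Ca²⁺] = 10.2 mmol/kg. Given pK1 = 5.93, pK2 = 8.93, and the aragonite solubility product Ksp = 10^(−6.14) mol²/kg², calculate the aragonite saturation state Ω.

Ω = 4.62

α₂ = 1 / (1 + [H⁺]/K2 + [H⁺]²/(K1K2)) = 1 / (1 + 10^+0.74 + 10^-1.52)
   = 1 / (1 + 5.4954 + 0.030200) = 1/6.5256 = 0.1532
[CO3²⁻] = α₂ × DIC = 0.1532 × 2.14 = 0.3279 mmol/kg
Ksp = 10^(−6.14) = 7.244×10^-7
Ω = [Ca²⁺][CO3²⁻]/Ksp = (10.2×10^-3)(3.279×10^-4) / 7.244×10^-7 = 4.62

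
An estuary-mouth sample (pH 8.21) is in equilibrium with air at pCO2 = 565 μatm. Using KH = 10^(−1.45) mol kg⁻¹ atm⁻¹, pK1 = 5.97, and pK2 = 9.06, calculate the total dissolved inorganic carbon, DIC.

DIC = 4.00 mmol/kg

[CO2*] = KH · pCO2 = 10^(−1.45) × 565×10^-6 = 2.005×10^-5 mol/kg
α₀ = 1/(1 + K1/[H⁺] + K1K2/[H⁺]²) = 1/(1 + 10^+2.24 + 10^+1.39) = 0.005017
DIC = [CO2*]/α₀ = 2.005×10^-5 / 0.005017 = 4.00 mmol/kg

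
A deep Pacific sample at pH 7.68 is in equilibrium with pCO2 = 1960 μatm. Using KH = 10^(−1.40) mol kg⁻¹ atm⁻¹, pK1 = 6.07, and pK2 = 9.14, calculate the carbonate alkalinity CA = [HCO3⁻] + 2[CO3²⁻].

[CO2*] = KH · pCO2 = 10^(−1.40) × 1960×10^-6 = 7.803×10^-5 mol/kg
α₀ = 1/(1 + K1/[H⁺] + K1K2/[H⁺]²) = 1/(1 + 10^+1.61 + 10^+0.15) = 0.02317
DIC = [CO2*]/α₀ = 7.803×10^-5 / 0.02317 = 3.367 mmol/kg
CA = (α₁ + 2α₂)·DIC = (0.9441 + 2×0.03274) × 3.367 = 3.40 mmol/kg

CA = 3.40 mmol/kg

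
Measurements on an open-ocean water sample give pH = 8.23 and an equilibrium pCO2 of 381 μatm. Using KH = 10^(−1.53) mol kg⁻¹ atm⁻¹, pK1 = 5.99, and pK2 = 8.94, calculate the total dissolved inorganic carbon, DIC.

[CO2*] = KH · pCO2 = 10^(−1.53) × 381×10^-6 = 1.124×10^-5 mol/kg
α₀ = 1/(1 + K1/[H⁺] + K1K2/[H⁺]²) = 1/(1 + 10^+2.24 + 10^+1.53) = 0.004792
DIC = [CO2*]/α₀ = 1.124×10^-5 / 0.004792 = 2.35 mmol/kg

DIC = 2.35 mmol/kg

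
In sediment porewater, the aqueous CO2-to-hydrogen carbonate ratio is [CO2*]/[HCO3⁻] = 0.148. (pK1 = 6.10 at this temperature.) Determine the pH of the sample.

From K1 = [H⁺][HCO3⁻]/[CO2*]:  pH = pK1 − log₁₀([CO2*]/[HCO3⁻])
log₁₀(0.148) = -0.830
pH = 6.10 − (-0.830) = 6.93

pH = 6.93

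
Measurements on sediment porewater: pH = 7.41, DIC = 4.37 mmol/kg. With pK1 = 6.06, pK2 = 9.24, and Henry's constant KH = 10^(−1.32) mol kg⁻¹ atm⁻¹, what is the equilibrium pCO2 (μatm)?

pCO2 = 3850 μatm

α₀ = 1 / (1 + K1/[H⁺] + K1K2/[H⁺]²) = 1 / (1 + 10^+1.35 + 10^-0.48)
   = 1 / (1 + 22.387 + 0.33113) = 1/23.718 = 0.04216
[CO2*] = α₀ × DIC = 0.04216 × 4.37 = 0.1842 mmol/kg
pCO2 = [CO2*]/KH = 1.842×10^-4 / 4.786×10^-2 = 3850 μatm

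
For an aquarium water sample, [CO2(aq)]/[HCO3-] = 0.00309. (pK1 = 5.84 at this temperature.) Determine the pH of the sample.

From K1 = [H⁺][HCO3-]/[CO2(aq)]:  pH = pK1 − log₁₀([CO2(aq)]/[HCO3-])
log₁₀(0.00309) = -2.510
pH = 5.84 − (-2.510) = 8.35

pH = 8.35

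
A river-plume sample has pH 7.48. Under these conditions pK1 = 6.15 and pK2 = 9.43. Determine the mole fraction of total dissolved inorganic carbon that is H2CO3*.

α₀ = 0.0442

α₀ = 1 / (1 + K1/[H⁺] + K1K2/[H⁺]²) = 1 / (1 + 10^+1.33 + 10^-0.62)
   = 1 / (1 + 21.380 + 0.23988) = 1/22.620 = 0.04421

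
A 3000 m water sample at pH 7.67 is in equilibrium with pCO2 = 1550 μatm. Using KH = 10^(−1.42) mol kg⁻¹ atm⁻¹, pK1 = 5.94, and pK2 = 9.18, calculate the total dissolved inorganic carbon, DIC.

[CO2*] = KH · pCO2 = 10^(−1.42) × 1550×10^-6 = 5.893×10^-5 mol/kg
α₀ = 1/(1 + K1/[H⁺] + K1K2/[H⁺]²) = 1/(1 + 10^+1.73 + 10^+0.22) = 0.01774
DIC = [CO2*]/α₀ = 5.893×10^-5 / 0.01774 = 3.32 mmol/kg

DIC = 3.32 mmol/kg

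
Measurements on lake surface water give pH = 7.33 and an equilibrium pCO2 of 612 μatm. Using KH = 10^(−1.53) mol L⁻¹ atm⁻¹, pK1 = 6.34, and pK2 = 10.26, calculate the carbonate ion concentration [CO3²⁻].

[CO2*] = KH · pCO2 = 10^(−1.53) × 612×10^-6 = 1.806×10^-5 mol/L
α₀ = 1/(1 + K1/[H⁺] + K1K2/[H⁺]²) = 1/(1 + 10^+0.99 + 10^-1.94) = 0.09273
DIC = [CO2*]/α₀ = 1.806×10^-5 / 0.09273 = 0.1948 mmol/L
[CO3²⁻] = α₂·DIC; α₂ = 0.001065, so [CO3²⁻] = 0.001065 × 0.1948 = 0.000207 mmol/L = 0.207 μmol/L

[CO3²⁻] = 0.207 μmol/L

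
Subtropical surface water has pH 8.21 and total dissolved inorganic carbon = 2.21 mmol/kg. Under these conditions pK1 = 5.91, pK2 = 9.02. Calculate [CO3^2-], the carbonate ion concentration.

[CO3²⁻] = 0.295 mmol/kg

α₂ = 1 / (1 + [H⁺]/K2 + [H⁺]²/(K1K2)) = 1 / (1 + 10^+0.81 + 10^-1.49)
   = 1 / (1 + 6.4565 + 0.032359) = 1/7.4889 = 0.1335
[CO3²⁻] = α₂ × DIC = 0.1335 × 2.21 = 0.295 mmol/kg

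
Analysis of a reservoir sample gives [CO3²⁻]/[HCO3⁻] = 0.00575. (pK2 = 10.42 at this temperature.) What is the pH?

From K2 = [H⁺][CO3²⁻]/[HCO3⁻]:  pH = pK2 + log₁₀([CO3²⁻]/[HCO3⁻])
log₁₀(0.00575) = -2.240
pH = 10.42 + (-2.240) = 8.18

pH = 8.18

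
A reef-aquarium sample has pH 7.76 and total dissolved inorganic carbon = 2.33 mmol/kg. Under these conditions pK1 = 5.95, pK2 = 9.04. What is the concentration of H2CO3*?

α₀ = 1 / (1 + K1/[H⁺] + K1K2/[H⁺]²) = 1 / (1 + 10^+1.81 + 10^+0.53)
   = 1 / (1 + 64.565 + 3.3884) = 1/68.954 = 0.01450
[CO2*] = α₀ × DIC = 0.01450 × 2.33 = 0.0338 mmol/kg

[CO2*] = 0.0338 mmol/kg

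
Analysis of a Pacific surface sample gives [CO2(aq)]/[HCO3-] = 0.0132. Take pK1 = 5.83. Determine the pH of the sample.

From K1 = [H⁺][HCO3-]/[CO2(aq)]:  pH = pK1 − log₁₀([CO2(aq)]/[HCO3-])
log₁₀(0.0132) = -1.879
pH = 5.83 − (-1.879) = 7.71

pH = 7.71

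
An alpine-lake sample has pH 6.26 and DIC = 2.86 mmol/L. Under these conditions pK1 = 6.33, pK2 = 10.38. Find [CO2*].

α₀ = 1 / (1 + K1/[H⁺] + K1K2/[H⁺]²) = 1 / (1 + 10^-0.07 + 10^-4.19)
   = 1 / (1 + 0.85114 + 6.4565×10^-5) = 1/1.8512 = 0.5402
[CO2*] = α₀ × DIC = 0.5402 × 2.86 = 1.54 mmol/L

[CO2*] = 1.54 mmol/L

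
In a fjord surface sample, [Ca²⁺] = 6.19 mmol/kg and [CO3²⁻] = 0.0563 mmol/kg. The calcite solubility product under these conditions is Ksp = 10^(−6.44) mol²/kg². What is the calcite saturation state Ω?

Ω = 0.960

Ksp = 10^(−6.44) = 3.631×10^-7
Ω = [Ca²⁺][CO3²⁻]/Ksp = (6.19×10^-3)(0.0563×10^-3) / 3.631×10^-7 = 0.960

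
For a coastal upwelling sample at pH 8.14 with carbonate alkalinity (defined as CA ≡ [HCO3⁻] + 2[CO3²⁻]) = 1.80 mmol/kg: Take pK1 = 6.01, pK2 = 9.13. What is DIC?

CA = [HCO3⁻] + 2[CO3²⁻] = (α₁ + 2α₂)·DIC
At pH 8.14: [H⁺]/K1 = 10^-2.13 = 0.0074131, K2/[H⁺] = 10^-0.99 = 0.10233
α₁ = 1/(1 + 0.0074131 + 0.10233) = 1/1.1097 = 0.9011; α₂ = α₁·K2/[H⁺] = 0.09221
α₁ + 2α₂ = 1.0855
DIC = CA / (α₁ + 2α₂) = 1.80 / 1.0855 = 1.66 mmol/kg

DIC = 1.66 mmol/kg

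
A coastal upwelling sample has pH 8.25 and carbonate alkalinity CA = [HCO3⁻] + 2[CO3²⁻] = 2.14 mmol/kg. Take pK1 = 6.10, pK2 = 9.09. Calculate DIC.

DIC = 1.91 mmol/kg

CA = [HCO3⁻] + 2[CO3²⁻] = (α₁ + 2α₂)·DIC
At pH 8.25: [H⁺]/K1 = 10^-2.15 = 0.0070795, K2/[H⁺] = 10^-0.84 = 0.14454
α₁ = 1/(1 + 0.0070795 + 0.14454) = 1/1.1516 = 0.8683; α₂ = α₁·K2/[H⁺] = 0.1255
α₁ + 2α₂ = 1.1194
DIC = CA / (α₁ + 2α₂) = 2.14 / 1.1194 = 1.91 mmol/kg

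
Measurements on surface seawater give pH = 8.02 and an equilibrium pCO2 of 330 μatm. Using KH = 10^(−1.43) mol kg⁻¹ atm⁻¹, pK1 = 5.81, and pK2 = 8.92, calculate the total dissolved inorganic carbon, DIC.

DIC = 2.25 mmol/kg

[CO2*] = KH · pCO2 = 10^(−1.43) × 330×10^-6 = 1.226×10^-5 mol/kg
α₀ = 1/(1 + K1/[H⁺] + K1K2/[H⁺]²) = 1/(1 + 10^+2.21 + 10^+1.31) = 0.005447
DIC = [CO2*]/α₀ = 1.226×10^-5 / 0.005447 = 2.25 mmol/kg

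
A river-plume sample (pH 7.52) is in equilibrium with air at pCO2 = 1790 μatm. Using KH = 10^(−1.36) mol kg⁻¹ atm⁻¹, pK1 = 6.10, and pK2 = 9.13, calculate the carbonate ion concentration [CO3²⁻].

[CO2*] = KH · pCO2 = 10^(−1.36) × 1790×10^-6 = 7.814×10^-5 mol/kg
α₀ = 1/(1 + K1/[H⁺] + K1K2/[H⁺]²) = 1/(1 + 10^+1.42 + 10^-0.19) = 0.03578
DIC = [CO2*]/α₀ = 7.814×10^-5 / 0.03578 = 2.184 mmol/kg
[CO3²⁻] = α₂·DIC; α₂ = 0.02310, so [CO3²⁻] = 0.02310 × 2.184 = 0.0504 mmol/kg

[CO3²⁻] = 0.0504 mmol/kg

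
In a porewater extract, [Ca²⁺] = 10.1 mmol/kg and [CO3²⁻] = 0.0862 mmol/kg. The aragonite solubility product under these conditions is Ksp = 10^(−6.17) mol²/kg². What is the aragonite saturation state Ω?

Ksp = 10^(−6.17) = 6.761×10^-7
Ω = [Ca²⁺][CO3²⁻]/Ksp = (10.1×10^-3)(0.0862×10^-3) / 6.761×10^-7 = 1.29

Ω = 1.29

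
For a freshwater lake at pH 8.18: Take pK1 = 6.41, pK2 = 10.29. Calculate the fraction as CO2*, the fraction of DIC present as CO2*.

α₀ = 0.0166

α₀ = 1 / (1 + K1/[H⁺] + K1K2/[H⁺]²) = 1 / (1 + 10^+1.77 + 10^-0.34)
   = 1 / (1 + 58.884 + 0.45709) = 1/60.341 = 0.01657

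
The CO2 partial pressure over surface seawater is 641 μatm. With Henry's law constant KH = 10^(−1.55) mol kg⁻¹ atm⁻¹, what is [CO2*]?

[CO2*] = 18.1 μmol/kg

KH = 10^(−1.55) = 2.818×10^-2 mol kg⁻¹ atm⁻¹
[CO2*] = KH · pCO2 = 2.818×10^-2 × 641×10^-6 atm = 1.81×10^-5 mol/kg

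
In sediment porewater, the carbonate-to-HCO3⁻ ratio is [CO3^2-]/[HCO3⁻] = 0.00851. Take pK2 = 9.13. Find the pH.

From K2 = [H⁺][CO3^2-]/[HCO3⁻]:  pH = pK2 + log₁₀([CO3^2-]/[HCO3⁻])
log₁₀(0.00851) = -2.070
pH = 9.13 + (-2.070) = 7.06

pH = 7.06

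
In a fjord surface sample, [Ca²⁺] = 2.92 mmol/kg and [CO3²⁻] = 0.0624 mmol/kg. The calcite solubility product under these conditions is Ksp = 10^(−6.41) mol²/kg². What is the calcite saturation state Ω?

Ksp = 10^(−6.41) = 3.890×10^-7
Ω = [Ca²⁺][CO3²⁻]/Ksp = (2.92×10^-3)(0.0624×10^-3) / 3.890×10^-7 = 0.468

Ω = 0.468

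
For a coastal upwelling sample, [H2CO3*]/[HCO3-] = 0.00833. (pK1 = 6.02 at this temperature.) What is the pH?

From K1 = [H⁺][HCO3-]/[H2CO3*]:  pH = pK1 − log₁₀([H2CO3*]/[HCO3-])
log₁₀(0.00833) = -2.079
pH = 6.02 − (-2.079) = 8.10

pH = 8.10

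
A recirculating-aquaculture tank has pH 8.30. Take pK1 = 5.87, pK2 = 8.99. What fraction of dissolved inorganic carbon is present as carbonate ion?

α₂ = 0.169

α₂ = 1 / (1 + [H⁺]/K2 + [H⁺]²/(K1K2)) = 1 / (1 + 10^+0.69 + 10^-1.74)
   = 1 / (1 + 4.8978 + 0.018197) = 1/5.9160 = 0.1690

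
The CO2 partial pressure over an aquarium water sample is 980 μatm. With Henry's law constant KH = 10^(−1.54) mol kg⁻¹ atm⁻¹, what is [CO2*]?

[CO2*] = 28.3 μmol/kg

KH = 10^(−1.54) = 2.884×10^-2 mol kg⁻¹ atm⁻¹
[CO2*] = KH · pCO2 = 2.884×10^-2 × 980×10^-6 atm = 2.83×10^-5 mol/kg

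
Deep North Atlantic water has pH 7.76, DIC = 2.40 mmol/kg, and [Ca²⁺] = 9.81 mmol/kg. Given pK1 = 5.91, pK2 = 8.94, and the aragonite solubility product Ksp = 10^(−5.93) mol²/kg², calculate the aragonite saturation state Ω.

α₂ = 1 / (1 + [H⁺]/K2 + [H⁺]²/(K1K2)) = 1 / (1 + 10^+1.18 + 10^-0.67)
   = 1 / (1 + 15.136 + 0.21380) = 1/16.349 = 0.06116
[CO3²⁻] = α₂ × DIC = 0.06116 × 2.40 = 0.1468 mmol/kg
Ksp = 10^(−5.93) = 1.175×10^-6
Ω = [Ca²⁺][CO3²⁻]/Ksp = (9.81×10^-3)(1.468×10^-4) / 1.175×10^-6 = 1.23

Ω = 1.23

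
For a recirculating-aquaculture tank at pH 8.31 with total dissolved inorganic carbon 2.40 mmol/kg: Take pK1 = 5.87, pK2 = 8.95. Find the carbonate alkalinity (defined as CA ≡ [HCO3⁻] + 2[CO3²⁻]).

CA = [HCO3⁻] + 2[CO3²⁻] = (α₁ + 2α₂)·DIC
At pH 8.31: [H⁺]/K1 = 10^-2.44 = 0.0036308, K2/[H⁺] = 10^-0.64 = 0.22909
α₁ = 1/(1 + 0.0036308 + 0.22909) = 1/1.2327 = 0.8112; α₂ = α₁·K2/[H⁺] = 0.1858
α₁ + 2α₂ = 1.1829
CA = 1.1829 × 2.40 = 2.84 mmol/kg

CA = 2.84 mmol/kg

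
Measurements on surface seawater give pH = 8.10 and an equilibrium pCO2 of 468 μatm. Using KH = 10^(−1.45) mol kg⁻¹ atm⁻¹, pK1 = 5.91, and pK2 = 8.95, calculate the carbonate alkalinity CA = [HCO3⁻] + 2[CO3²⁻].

[CO2*] = KH · pCO2 = 10^(−1.45) × 468×10^-6 = 1.661×10^-5 mol/kg
α₀ = 1/(1 + K1/[H⁺] + K1K2/[H⁺]²) = 1/(1 + 10^+2.19 + 10^+1.34) = 0.005626
DIC = [CO2*]/α₀ = 1.661×10^-5 / 0.005626 = 2.952 mmol/kg
CA = (α₁ + 2α₂)·DIC = (0.8713 + 2×0.1231) × 2.952 = 3.30 mmol/kg

CA = 3.30 mmol/kg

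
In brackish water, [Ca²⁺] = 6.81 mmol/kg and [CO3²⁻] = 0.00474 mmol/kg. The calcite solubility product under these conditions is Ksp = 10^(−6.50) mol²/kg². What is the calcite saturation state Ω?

Ω = 0.102

Ksp = 10^(−6.50) = 3.162×10^-7
Ω = [Ca²⁺][CO3²⁻]/Ksp = (6.81×10^-3)(0.00474×10^-3) / 3.162×10^-7 = 0.102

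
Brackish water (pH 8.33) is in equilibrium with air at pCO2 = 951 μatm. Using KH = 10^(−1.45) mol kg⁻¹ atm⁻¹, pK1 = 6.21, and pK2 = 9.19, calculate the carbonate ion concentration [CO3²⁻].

[CO2*] = KH · pCO2 = 10^(−1.45) × 951×10^-6 = 3.374×10^-5 mol/kg
α₀ = 1/(1 + K1/[H⁺] + K1K2/[H⁺]²) = 1/(1 + 10^+2.12 + 10^+1.26) = 0.006622
DIC = [CO2*]/α₀ = 3.374×10^-5 / 0.006622 = 5.096 mmol/kg
[CO3²⁻] = α₂·DIC; α₂ = 0.1205, so [CO3²⁻] = 0.1205 × 5.096 = 0.614 mmol/kg

[CO3²⁻] = 0.614 mmol/kg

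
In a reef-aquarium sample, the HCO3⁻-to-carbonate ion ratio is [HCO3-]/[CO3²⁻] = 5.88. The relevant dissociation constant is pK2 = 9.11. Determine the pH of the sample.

From K2 = [H⁺][CO3²⁻]/[HCO3-]:  pH = pK2 − log₁₀([HCO3-]/[CO3²⁻])
log₁₀(5.88) = +0.769
pH = 9.11 − (+0.769) = 8.34

pH = 8.34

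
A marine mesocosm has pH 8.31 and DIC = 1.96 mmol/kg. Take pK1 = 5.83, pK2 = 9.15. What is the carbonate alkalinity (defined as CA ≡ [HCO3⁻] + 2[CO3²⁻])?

CA = 2.20 mmol/kg

CA = [HCO3⁻] + 2[CO3²⁻] = (α₁ + 2α₂)·DIC
At pH 8.31: [H⁺]/K1 = 10^-2.48 = 0.0033113, K2/[H⁺] = 10^-0.84 = 0.14454
α₁ = 1/(1 + 0.0033113 + 0.14454) = 1/1.1479 = 0.8712; α₂ = α₁·K2/[H⁺] = 0.1259
α₁ + 2α₂ = 1.1230
CA = 1.1230 × 1.96 = 2.20 mmol/kg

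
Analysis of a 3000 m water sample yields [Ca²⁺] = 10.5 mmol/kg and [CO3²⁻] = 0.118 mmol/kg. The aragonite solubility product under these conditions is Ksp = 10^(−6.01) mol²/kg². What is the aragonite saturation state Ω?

Ksp = 10^(−6.01) = 9.772×10^-7
Ω = [Ca²⁺][CO3²⁻]/Ksp = (10.5×10^-3)(0.118×10^-3) / 9.772×10^-7 = 1.27

Ω = 1.27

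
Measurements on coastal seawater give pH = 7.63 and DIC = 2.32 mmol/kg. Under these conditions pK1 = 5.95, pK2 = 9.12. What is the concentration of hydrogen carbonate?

α₁ = 1 / (1 + [H⁺]/K1 + K2/[H⁺]) = 1 / (1 + 10^-1.68 + 10^-1.49)
   = 1 / (1 + 0.020893 + 0.032359) = 1/1.0533 = 0.9494
[HCO3⁻] = α₁ × DIC = 0.9494 × 2.32 = 2.20 mmol/kg

[HCO3⁻] = 2.20 mmol/kg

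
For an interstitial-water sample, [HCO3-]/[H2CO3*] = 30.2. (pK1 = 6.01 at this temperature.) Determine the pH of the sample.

From K1 = [H⁺][HCO3-]/[H2CO3*]:  pH = pK1 + log₁₀([HCO3-]/[H2CO3*])
log₁₀(30.2) = +1.480
pH = 6.01 + (+1.480) = 7.49

pH = 7.49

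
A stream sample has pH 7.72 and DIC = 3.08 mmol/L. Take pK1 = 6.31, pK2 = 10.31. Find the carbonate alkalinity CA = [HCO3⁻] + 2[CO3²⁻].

CA = 2.97 mmol/L

CA = [HCO3⁻] + 2[CO3²⁻] = (α₁ + 2α₂)·DIC
At pH 7.72: [H⁺]/K1 = 10^-1.41 = 0.038905, K2/[H⁺] = 10^-2.59 = 0.0025704
α₁ = 1/(1 + 0.038905 + 0.0025704) = 1/1.0415 = 0.9602; α₂ = α₁·K2/[H⁺] = 0.002468
α₁ + 2α₂ = 0.9651
CA = 0.9651 × 3.08 = 2.97 mmol/L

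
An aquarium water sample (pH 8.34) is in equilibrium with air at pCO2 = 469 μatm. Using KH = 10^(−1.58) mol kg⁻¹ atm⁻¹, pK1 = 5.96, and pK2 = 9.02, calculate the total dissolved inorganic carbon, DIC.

DIC = 3.59 mmol/kg

[CO2*] = KH · pCO2 = 10^(−1.58) × 469×10^-6 = 1.234×10^-5 mol/kg
α₀ = 1/(1 + K1/[H⁺] + K1K2/[H⁺]²) = 1/(1 + 10^+2.38 + 10^+1.70) = 0.003436
DIC = [CO2*]/α₀ = 1.234×10^-5 / 0.003436 = 3.59 mmol/kg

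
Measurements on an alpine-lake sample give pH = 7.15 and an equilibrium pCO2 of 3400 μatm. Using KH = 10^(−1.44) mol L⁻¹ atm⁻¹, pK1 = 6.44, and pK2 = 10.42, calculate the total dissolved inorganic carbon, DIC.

[CO2*] = KH · pCO2 = 10^(−1.44) × 3400×10^-6 = 1.234×10^-4 mol/L
α₀ = 1/(1 + K1/[H⁺] + K1K2/[H⁺]²) = 1/(1 + 10^+0.71 + 10^-2.56) = 0.1631
DIC = [CO2*]/α₀ = 1.234×10^-4 / 0.1631 = 0.757 mmol/L

DIC = 0.757 mmol/L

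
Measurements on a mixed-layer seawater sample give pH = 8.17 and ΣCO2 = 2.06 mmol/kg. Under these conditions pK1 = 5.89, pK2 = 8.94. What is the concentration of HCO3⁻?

[HCO3⁻] = 1.75 mmol/kg

α₁ = 1 / (1 + [H⁺]/K1 + K2/[H⁺]) = 1 / (1 + 10^-2.28 + 10^-0.77)
   = 1 / (1 + 0.0052481 + 0.16982) = 1/1.1751 = 0.8510
[HCO3⁻] = α₁ × DIC = 0.8510 × 2.06 = 1.75 mmol/kg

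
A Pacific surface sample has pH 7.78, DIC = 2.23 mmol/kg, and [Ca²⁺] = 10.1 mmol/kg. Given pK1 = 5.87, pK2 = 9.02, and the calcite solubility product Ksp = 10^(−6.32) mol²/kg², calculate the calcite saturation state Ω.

α₂ = 1 / (1 + [H⁺]/K2 + [H⁺]²/(K1K2)) = 1 / (1 + 10^+1.24 + 10^-0.67)
   = 1 / (1 + 17.378 + 0.21380) = 1/18.592 = 0.05379
[CO3²⁻] = α₂ × DIC = 0.05379 × 2.23 = 0.1199 mmol/kg
Ksp = 10^(−6.32) = 4.786×10^-7
Ω = [Ca²⁺][CO3²⁻]/Ksp = (10.1×10^-3)(1.199×10^-4) / 4.786×10^-7 = 2.53

Ω = 2.53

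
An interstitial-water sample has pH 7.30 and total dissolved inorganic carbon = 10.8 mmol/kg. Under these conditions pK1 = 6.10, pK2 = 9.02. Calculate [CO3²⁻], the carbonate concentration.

[CO3²⁻] = 0.190 mmol/kg

α₂ = 1 / (1 + [H⁺]/K2 + [H⁺]²/(K1K2)) = 1 / (1 + 10^+1.72 + 10^+0.52)
   = 1 / (1 + 52.481 + 3.3113) = 1/56.792 = 0.01761
[CO3²⁻] = α₂ × DIC = 0.01761 × 10.8 = 0.190 mmol/kg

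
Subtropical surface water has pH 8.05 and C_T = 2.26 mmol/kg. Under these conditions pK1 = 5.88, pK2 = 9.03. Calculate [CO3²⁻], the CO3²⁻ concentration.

α₂ = 1 / (1 + [H⁺]/K2 + [H⁺]²/(K1K2)) = 1 / (1 + 10^+0.98 + 10^-1.19)
   = 1 / (1 + 9.5499 + 0.064565) = 1/10.614 = 0.09421
[CO3²⁻] = α₂ × DIC = 0.09421 × 2.26 = 0.213 mmol/kg

[CO3²⁻] = 0.213 mmol/kg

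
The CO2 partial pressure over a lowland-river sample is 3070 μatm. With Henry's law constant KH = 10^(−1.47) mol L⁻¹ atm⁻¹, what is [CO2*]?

[CO2*] = 104 μmol/L

KH = 10^(−1.47) = 3.388×10^-2 mol L⁻¹ atm⁻¹
[CO2*] = KH · pCO2 = 3.388×10^-2 × 3070×10^-6 atm = 1.04×10^-4 mol/L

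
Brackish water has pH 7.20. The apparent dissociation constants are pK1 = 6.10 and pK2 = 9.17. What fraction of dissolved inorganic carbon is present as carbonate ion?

α₂ = 0.00983

α₂ = 1 / (1 + [H⁺]/K2 + [H⁺]²/(K1K2)) = 1 / (1 + 10^+1.97 + 10^+0.87)
   = 1 / (1 + 93.325 + 7.4131) = 1/101.74 = 0.009829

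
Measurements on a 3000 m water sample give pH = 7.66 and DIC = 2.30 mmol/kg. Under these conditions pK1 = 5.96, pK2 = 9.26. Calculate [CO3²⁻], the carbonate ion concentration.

[CO3²⁻] = 0.0553 mmol/kg

α₂ = 1 / (1 + [H⁺]/K2 + [H⁺]²/(K1K2)) = 1 / (1 + 10^+1.60 + 10^-0.10)
   = 1 / (1 + 39.811 + 0.79433) = 1/41.605 = 0.02404
[CO3²⁻] = α₂ × DIC = 0.02404 × 2.30 = 0.0553 mmol/kg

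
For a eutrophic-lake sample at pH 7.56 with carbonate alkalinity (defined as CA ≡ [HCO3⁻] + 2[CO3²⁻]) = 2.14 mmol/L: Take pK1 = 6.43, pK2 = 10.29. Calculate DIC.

DIC = 2.29 mmol/L

CA = [HCO3⁻] + 2[CO3²⁻] = (α₁ + 2α₂)·DIC
At pH 7.56: [H⁺]/K1 = 10^-1.13 = 0.074131, K2/[H⁺] = 10^-2.73 = 0.0018621
α₁ = 1/(1 + 0.074131 + 0.0018621) = 1/1.0760 = 0.9294; α₂ = α₁·K2/[H⁺] = 0.001731
α₁ + 2α₂ = 0.9328
DIC = CA / (α₁ + 2α₂) = 2.14 / 0.9328 = 2.29 mmol/L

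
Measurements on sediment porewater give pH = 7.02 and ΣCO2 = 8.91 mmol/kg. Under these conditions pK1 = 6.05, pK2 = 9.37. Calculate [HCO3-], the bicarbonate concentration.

α₁ = 1 / (1 + [H⁺]/K1 + K2/[H⁺]) = 1 / (1 + 10^-0.97 + 10^-2.35)
   = 1 / (1 + 0.10715 + 0.0044668) = 1/1.1116 = 0.8996
[HCO3⁻] = α₁ × DIC = 0.8996 × 8.91 = 8.02 mmol/kg

[HCO3⁻] = 8.02 mmol/kg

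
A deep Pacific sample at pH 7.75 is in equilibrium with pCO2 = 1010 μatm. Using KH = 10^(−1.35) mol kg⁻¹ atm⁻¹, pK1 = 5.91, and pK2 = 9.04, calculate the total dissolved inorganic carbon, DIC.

DIC = 3.33 mmol/kg

[CO2*] = KH · pCO2 = 10^(−1.35) × 1010×10^-6 = 4.512×10^-5 mol/kg
α₀ = 1/(1 + K1/[H⁺] + K1K2/[H⁺]²) = 1/(1 + 10^+1.84 + 10^+0.55) = 0.01356
DIC = [CO2*]/α₀ = 4.512×10^-5 / 0.01356 = 3.33 mmol/kg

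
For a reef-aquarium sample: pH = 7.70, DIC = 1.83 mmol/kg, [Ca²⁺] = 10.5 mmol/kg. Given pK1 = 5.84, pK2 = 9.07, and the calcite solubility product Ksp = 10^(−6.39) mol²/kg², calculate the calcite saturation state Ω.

Ω = 1.90

α₂ = 1 / (1 + [H⁺]/K2 + [H⁺]²/(K1K2)) = 1 / (1 + 10^+1.37 + 10^-0.49)
   = 1 / (1 + 23.442 + 0.32359) = 1/24.766 = 0.04038
[CO3²⁻] = α₂ × DIC = 0.04038 × 1.83 = 0.07389 mmol/kg
Ksp = 10^(−6.39) = 4.074×10^-7
Ω = [Ca²⁺][CO3²⁻]/Ksp = (10.5×10^-3)(7.389×10^-5) / 4.074×10^-7 = 1.90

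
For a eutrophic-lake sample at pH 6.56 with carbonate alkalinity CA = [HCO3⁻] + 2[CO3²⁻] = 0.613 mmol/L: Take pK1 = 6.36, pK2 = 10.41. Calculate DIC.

DIC = 1.00 mmol/L

CA = [HCO3⁻] + 2[CO3²⁻] = (α₁ + 2α₂)·DIC
At pH 6.56: [H⁺]/K1 = 10^-0.20 = 0.63096, K2/[H⁺] = 10^-3.85 = 0.00014125
α₁ = 1/(1 + 0.63096 + 0.00014125) = 1/1.6311 = 0.6131; α₂ = α₁·K2/[H⁺] = 8.660×10^-5
α₁ + 2α₂ = 0.6133
DIC = CA / (α₁ + 2α₂) = 0.613 / 0.6133 = 1.00 mmol/L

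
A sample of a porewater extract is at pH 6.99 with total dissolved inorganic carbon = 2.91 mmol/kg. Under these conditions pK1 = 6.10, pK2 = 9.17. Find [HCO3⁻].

α₁ = 1 / (1 + [H⁺]/K1 + K2/[H⁺]) = 1 / (1 + 10^-0.89 + 10^-2.18)
   = 1 / (1 + 0.12882 + 0.0066069) = 1/1.1354 = 0.8807
[HCO3⁻] = α₁ × DIC = 0.8807 × 2.91 = 2.56 mmol/kg

[HCO3⁻] = 2.56 mmol/kg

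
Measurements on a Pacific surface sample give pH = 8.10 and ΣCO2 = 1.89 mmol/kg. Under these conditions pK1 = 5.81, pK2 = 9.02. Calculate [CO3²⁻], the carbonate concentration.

[CO3²⁻] = 0.202 mmol/kg

α₂ = 1 / (1 + [H⁺]/K2 + [H⁺]²/(K1K2)) = 1 / (1 + 10^+0.92 + 10^-1.37)
   = 1 / (1 + 8.3176 + 0.042658) = 1/9.3603 = 0.1068
[CO3²⁻] = α₂ × DIC = 0.1068 × 1.89 = 0.202 mmol/kg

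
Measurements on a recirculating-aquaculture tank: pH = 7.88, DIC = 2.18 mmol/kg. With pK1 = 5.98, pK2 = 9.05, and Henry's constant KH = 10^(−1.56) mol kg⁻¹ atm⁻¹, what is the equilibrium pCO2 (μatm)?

pCO2 = 922 μatm

α₀ = 1 / (1 + K1/[H⁺] + K1K2/[H⁺]²) = 1 / (1 + 10^+1.90 + 10^+0.73)
   = 1 / (1 + 79.433 + 5.3703) = 1/85.803 = 0.01165
[CO2*] = α₀ × DIC = 0.01165 × 2.18 = 0.02541 mmol/kg
pCO2 = [CO2*]/KH = 2.541×10^-5 / 2.754×10^-2 = 922 μatm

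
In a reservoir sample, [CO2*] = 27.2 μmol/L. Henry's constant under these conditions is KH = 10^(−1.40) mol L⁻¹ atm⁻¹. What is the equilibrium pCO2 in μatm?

KH = 10^(−1.40) = 3.981×10^-2 mol L⁻¹ atm⁻¹
pCO2 = [CO2*]/KH = 27.2×10^-6 / 3.981×10^-2 = 6.83×10^-4 atm = 683 μatm

pCO2 = 683 μatm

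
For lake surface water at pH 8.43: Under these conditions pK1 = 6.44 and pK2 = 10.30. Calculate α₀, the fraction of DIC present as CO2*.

α₀ = 1 / (1 + K1/[H⁺] + K1K2/[H⁺]²) = 1 / (1 + 10^+1.99 + 10^+0.12)
   = 1 / (1 + 97.724 + 1.3183) = 1/100.04 = 0.009996

α₀ = 0.0100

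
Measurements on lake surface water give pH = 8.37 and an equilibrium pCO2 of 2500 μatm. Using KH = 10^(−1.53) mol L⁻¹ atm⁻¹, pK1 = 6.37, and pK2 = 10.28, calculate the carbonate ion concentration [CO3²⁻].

[CO3²⁻] = 0.0908 mmol/L

[CO2*] = KH · pCO2 = 10^(−1.53) × 2500×10^-6 = 7.378×10^-5 mol/L
α₀ = 1/(1 + K1/[H⁺] + K1K2/[H⁺]²) = 1/(1 + 10^+2.00 + 10^+0.09) = 0.009782
DIC = [CO2*]/α₀ = 7.378×10^-5 / 0.009782 = 7.543 mmol/L
[CO3²⁻] = α₂·DIC; α₂ = 0.01203, so [CO3²⁻] = 0.01203 × 7.543 = 0.0908 mmol/L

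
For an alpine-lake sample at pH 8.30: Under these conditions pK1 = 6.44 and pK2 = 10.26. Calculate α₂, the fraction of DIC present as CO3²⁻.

α₂ = 0.0107

α₂ = 1 / (1 + [H⁺]/K2 + [H⁺]²/(K1K2)) = 1 / (1 + 10^+1.96 + 10^+0.10)
   = 1 / (1 + 91.201 + 1.2589) = 1/93.460 = 0.01070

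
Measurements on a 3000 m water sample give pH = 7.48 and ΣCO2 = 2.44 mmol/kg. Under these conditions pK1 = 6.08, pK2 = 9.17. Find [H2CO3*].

[CO2*] = 0.0916 mmol/kg

α₀ = 1 / (1 + K1/[H⁺] + K1K2/[H⁺]²) = 1 / (1 + 10^+1.40 + 10^-0.29)
   = 1 / (1 + 25.119 + 0.51286) = 1/26.632 = 0.03755
[CO2*] = α₀ × DIC = 0.03755 × 2.44 = 0.0916 mmol/kg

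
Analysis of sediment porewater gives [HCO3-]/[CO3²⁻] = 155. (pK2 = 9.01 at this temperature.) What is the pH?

pH = 6.82

From K2 = [H⁺][CO3²⁻]/[HCO3-]:  pH = pK2 − log₁₀([HCO3-]/[CO3²⁻])
log₁₀(155) = +2.190
pH = 9.01 − (+2.190) = 6.82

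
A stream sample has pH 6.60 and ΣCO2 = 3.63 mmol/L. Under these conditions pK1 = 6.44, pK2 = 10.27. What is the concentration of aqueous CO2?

[CO2*] = 1.48 mmol/L

α₀ = 1 / (1 + K1/[H⁺] + K1K2/[H⁺]²) = 1 / (1 + 10^+0.16 + 10^-3.51)
   = 1 / (1 + 1.4454 + 0.00030903) = 1/2.4457 = 0.4089
[CO2*] = α₀ × DIC = 0.4089 × 3.63 = 1.48 mmol/L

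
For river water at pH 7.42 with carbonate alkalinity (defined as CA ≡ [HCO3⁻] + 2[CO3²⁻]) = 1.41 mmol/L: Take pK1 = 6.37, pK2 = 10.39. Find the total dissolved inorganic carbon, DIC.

CA = [HCO3⁻] + 2[CO3²⁻] = (α₁ + 2α₂)·DIC
At pH 7.42: [H⁺]/K1 = 10^-1.05 = 0.089125, K2/[H⁺] = 10^-2.97 = 0.0010715
α₁ = 1/(1 + 0.089125 + 0.0010715) = 1/1.0902 = 0.9173; α₂ = α₁·K2/[H⁺] = 0.0009829
α₁ + 2α₂ = 0.9192
DIC = CA / (α₁ + 2α₂) = 1.41 / 0.9192 = 1.53 mmol/L

DIC = 1.53 mmol/L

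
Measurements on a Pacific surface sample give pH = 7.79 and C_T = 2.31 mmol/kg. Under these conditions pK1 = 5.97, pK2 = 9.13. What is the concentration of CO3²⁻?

α₂ = 1 / (1 + [H⁺]/K2 + [H⁺]²/(K1K2)) = 1 / (1 + 10^+1.34 + 10^-0.48)
   = 1 / (1 + 21.878 + 0.33113) = 1/23.209 = 0.04309
[CO3²⁻] = α₂ × DIC = 0.04309 × 2.31 = 0.0995 mmol/kg

[CO3²⁻] = 0.0995 mmol/kg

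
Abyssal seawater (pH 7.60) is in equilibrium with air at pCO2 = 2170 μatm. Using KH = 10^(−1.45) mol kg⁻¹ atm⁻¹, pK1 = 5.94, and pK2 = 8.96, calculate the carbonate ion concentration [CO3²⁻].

[CO3²⁻] = 0.154 mmol/kg

[CO2*] = KH · pCO2 = 10^(−1.45) × 2170×10^-6 = 7.699×10^-5 mol/kg
α₀ = 1/(1 + K1/[H⁺] + K1K2/[H⁺]²) = 1/(1 + 10^+1.66 + 10^+0.30) = 0.02053
DIC = [CO2*]/α₀ = 7.699×10^-5 / 0.02053 = 3.750 mmol/kg
[CO3²⁻] = α₂·DIC; α₂ = 0.04097, so [CO3²⁻] = 0.04097 × 3.750 = 0.154 mmol/kg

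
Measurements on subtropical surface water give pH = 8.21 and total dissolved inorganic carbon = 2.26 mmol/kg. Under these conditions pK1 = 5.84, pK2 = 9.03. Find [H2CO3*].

α₀ = 1 / (1 + K1/[H⁺] + K1K2/[H⁺]²) = 1 / (1 + 10^+2.37 + 10^+1.55)
   = 1 / (1 + 234.42 + 35.481) = 1/270.90 = 0.003691
[CO2*] = α₀ × DIC = 0.003691 × 2.26 = 0.00834 mmol/kg = 8.34 μmol/kg

[CO2*] = 8.34 μmol/kg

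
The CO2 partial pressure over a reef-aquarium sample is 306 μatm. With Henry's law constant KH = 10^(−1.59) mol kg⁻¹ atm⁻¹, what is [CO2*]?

[CO2*] = 7.87 μmol/kg

KH = 10^(−1.59) = 2.570×10^-2 mol kg⁻¹ atm⁻¹
[CO2*] = KH · pCO2 = 2.570×10^-2 × 306×10^-6 atm = 7.87×10^-6 mol/kg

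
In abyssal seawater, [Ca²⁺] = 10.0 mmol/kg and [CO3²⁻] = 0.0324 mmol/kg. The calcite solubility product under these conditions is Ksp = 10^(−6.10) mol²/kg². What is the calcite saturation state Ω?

Ksp = 10^(−6.10) = 7.943×10^-7
Ω = [Ca²⁺][CO3²⁻]/Ksp = (10.0×10^-3)(0.0324×10^-3) / 7.943×10^-7 = 0.408

Ω = 0.408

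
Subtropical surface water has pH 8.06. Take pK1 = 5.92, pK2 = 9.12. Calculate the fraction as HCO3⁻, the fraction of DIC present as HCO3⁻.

α₁ = 0.914

α₁ = 1 / (1 + [H⁺]/K1 + K2/[H⁺]) = 1 / (1 + 10^-2.14 + 10^-1.06)
   = 1 / (1 + 0.0072444 + 0.087096) = 1/1.0943 = 0.9138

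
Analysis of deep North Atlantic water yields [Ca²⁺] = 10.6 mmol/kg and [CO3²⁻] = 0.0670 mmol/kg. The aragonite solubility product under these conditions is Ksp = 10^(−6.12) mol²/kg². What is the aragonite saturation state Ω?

Ksp = 10^(−6.12) = 7.586×10^-7
Ω = [Ca²⁺][CO3²⁻]/Ksp = (10.6×10^-3)(0.0670×10^-3) / 7.586×10^-7 = 0.936

Ω = 0.936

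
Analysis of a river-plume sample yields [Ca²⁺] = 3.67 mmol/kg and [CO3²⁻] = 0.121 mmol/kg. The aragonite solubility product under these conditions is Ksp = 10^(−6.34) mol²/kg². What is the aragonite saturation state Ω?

Ksp = 10^(−6.34) = 4.571×10^-7
Ω = [Ca²⁺][CO3²⁻]/Ksp = (3.67×10^-3)(0.121×10^-3) / 4.571×10^-7 = 0.972

Ω = 0.972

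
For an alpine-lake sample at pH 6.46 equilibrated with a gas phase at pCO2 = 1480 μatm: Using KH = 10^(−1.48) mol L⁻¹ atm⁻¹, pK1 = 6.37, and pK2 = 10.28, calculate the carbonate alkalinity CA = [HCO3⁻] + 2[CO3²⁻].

CA = 0.0603 mmol/L

[CO2*] = KH · pCO2 = 10^(−1.48) × 1480×10^-6 = 4.901×10^-5 mol/L
α₀ = 1/(1 + K1/[H⁺] + K1K2/[H⁺]²) = 1/(1 + 10^+0.09 + 10^-3.73) = 0.4483
DIC = [CO2*]/α₀ = 4.901×10^-5 / 0.4483 = 0.1093 mmol/L
CA = (α₁ + 2α₂)·DIC = (0.5516 + 2×8.348×10^-5) × 0.1093 = 0.0603 mmol/L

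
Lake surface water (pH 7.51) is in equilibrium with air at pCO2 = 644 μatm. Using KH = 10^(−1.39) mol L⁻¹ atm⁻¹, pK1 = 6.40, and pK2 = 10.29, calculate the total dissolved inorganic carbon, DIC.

DIC = 0.365 mmol/L

[CO2*] = KH · pCO2 = 10^(−1.39) × 644×10^-6 = 2.624×10^-5 mol/L
α₀ = 1/(1 + K1/[H⁺] + K1K2/[H⁺]²) = 1/(1 + 10^+1.11 + 10^-1.67) = 0.07192
DIC = [CO2*]/α₀ = 2.624×10^-5 / 0.07192 = 0.365 mmol/L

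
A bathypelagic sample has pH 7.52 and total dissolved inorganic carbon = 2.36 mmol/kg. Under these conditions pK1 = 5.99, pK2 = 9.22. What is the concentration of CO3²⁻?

α₂ = 1 / (1 + [H⁺]/K2 + [H⁺]²/(K1K2)) = 1 / (1 + 10^+1.70 + 10^+0.17)
   = 1 / (1 + 50.119 + 1.4791) = 1/52.598 = 0.01901
[CO3²⁻] = α₂ × DIC = 0.01901 × 2.36 = 0.0449 mmol/kg

[CO3²⁻] = 0.0449 mmol/kg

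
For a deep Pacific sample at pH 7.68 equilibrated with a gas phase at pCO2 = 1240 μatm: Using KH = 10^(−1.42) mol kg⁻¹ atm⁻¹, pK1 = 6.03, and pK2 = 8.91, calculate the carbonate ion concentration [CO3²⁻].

[CO3²⁻] = 0.124 mmol/kg

[CO2*] = KH · pCO2 = 10^(−1.42) × 1240×10^-6 = 4.714×10^-5 mol/kg
α₀ = 1/(1 + K1/[H⁺] + K1K2/[H⁺]²) = 1/(1 + 10^+1.65 + 10^+0.42) = 0.02070
DIC = [CO2*]/α₀ = 4.714×10^-5 / 0.02070 = 2.277 mmol/kg
[CO3²⁻] = α₂·DIC; α₂ = 0.05446, so [CO3²⁻] = 0.05446 × 2.277 = 0.124 mmol/kg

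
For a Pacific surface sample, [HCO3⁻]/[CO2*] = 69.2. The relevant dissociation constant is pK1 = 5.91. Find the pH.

pH = 7.75

From K1 = [H⁺][HCO3⁻]/[CO2*]:  pH = pK1 + log₁₀([HCO3⁻]/[CO2*])
log₁₀(69.2) = +1.840
pH = 5.91 + (+1.840) = 7.75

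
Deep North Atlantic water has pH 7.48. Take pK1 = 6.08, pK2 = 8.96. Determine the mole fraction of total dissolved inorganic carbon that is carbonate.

α₂ = 1 / (1 + [H⁺]/K2 + [H⁺]²/(K1K2)) = 1 / (1 + 10^+1.48 + 10^+0.08)
   = 1 / (1 + 30.200 + 1.2023) = 1/32.402 = 0.03086

α₂ = 0.0309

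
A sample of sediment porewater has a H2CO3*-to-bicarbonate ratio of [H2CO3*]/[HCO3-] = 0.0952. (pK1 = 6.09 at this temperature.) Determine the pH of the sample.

pH = 7.11

From K1 = [H⁺][HCO3-]/[H2CO3*]:  pH = pK1 − log₁₀([H2CO3*]/[HCO3-])
log₁₀(0.0952) = -1.021
pH = 6.09 − (-1.021) = 7.11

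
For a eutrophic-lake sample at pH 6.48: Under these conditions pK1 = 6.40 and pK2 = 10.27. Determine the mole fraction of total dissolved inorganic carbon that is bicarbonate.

α₁ = 1 / (1 + [H⁺]/K1 + K2/[H⁺]) = 1 / (1 + 10^-0.08 + 10^-3.79)
   = 1 / (1 + 0.83176 + 0.00016218) = 1/1.8319 = 0.5459

α₁ = 0.546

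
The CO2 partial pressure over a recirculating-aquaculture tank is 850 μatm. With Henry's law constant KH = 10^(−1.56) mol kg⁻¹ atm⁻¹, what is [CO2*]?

KH = 10^(−1.56) = 2.754×10^-2 mol kg⁻¹ atm⁻¹
[CO2*] = KH · pCO2 = 2.754×10^-2 × 850×10^-6 atm = 2.34×10^-5 mol/kg

[CO2*] = 23.4 μmol/kg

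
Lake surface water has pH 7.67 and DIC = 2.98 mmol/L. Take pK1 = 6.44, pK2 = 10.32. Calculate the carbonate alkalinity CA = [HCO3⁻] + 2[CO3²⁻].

CA = 2.82 mmol/L

CA = [HCO3⁻] + 2[CO3²⁻] = (α₁ + 2α₂)·DIC
At pH 7.67: [H⁺]/K1 = 10^-1.23 = 0.058884, K2/[H⁺] = 10^-2.65 = 0.0022387
α₁ = 1/(1 + 0.058884 + 0.0022387) = 1/1.0611 = 0.9424; α₂ = α₁·K2/[H⁺] = 0.002110
α₁ + 2α₂ = 0.9466
CA = 0.9466 × 2.98 = 2.82 mmol/L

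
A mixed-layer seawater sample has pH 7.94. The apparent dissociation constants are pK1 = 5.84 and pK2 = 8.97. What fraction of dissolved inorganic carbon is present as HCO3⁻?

α₁ = 1 / (1 + [H⁺]/K1 + K2/[H⁺]) = 1 / (1 + 10^-2.10 + 10^-1.03)
   = 1 / (1 + 0.0079433 + 0.093325) = 1/1.1013 = 0.9080

α₁ = 0.908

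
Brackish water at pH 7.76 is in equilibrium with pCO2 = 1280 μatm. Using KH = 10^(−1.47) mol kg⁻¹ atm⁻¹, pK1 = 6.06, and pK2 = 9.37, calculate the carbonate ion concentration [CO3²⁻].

[CO2*] = KH · pCO2 = 10^(−1.47) × 1280×10^-6 = 4.337×10^-5 mol/kg
α₀ = 1/(1 + K1/[H⁺] + K1K2/[H⁺]²) = 1/(1 + 10^+1.70 + 10^+0.09) = 0.01910
DIC = [CO2*]/α₀ = 4.337×10^-5 / 0.01910 = 2.270 mmol/kg
[CO3²⁻] = α₂·DIC; α₂ = 0.02350, so [CO3²⁻] = 0.02350 × 2.270 = 0.0534 mmol/kg

[CO3²⁻] = 0.0534 mmol/kg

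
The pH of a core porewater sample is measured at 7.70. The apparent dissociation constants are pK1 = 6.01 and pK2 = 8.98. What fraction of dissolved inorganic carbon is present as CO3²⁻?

α₂ = 0.0489

α₂ = 1 / (1 + [H⁺]/K2 + [H⁺]²/(K1K2)) = 1 / (1 + 10^+1.28 + 10^-0.41)
   = 1 / (1 + 19.055 + 0.38905) = 1/20.444 = 0.04891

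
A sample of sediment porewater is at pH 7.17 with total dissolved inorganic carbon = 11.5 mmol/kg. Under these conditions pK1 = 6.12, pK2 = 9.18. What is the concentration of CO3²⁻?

α₂ = 1 / (1 + [H⁺]/K2 + [H⁺]²/(K1K2)) = 1 / (1 + 10^+2.01 + 10^+0.96)
   = 1 / (1 + 102.33 + 9.1201) = 1/112.45 = 0.008893
[CO3²⁻] = α₂ × DIC = 0.008893 × 11.5 = 0.102 mmol/kg

[CO3²⁻] = 0.102 mmol/kg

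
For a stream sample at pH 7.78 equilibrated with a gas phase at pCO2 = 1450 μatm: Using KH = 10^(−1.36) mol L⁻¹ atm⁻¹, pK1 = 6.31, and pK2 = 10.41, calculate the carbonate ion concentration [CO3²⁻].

[CO2*] = KH · pCO2 = 10^(−1.36) × 1450×10^-6 = 6.329×10^-5 mol/L
α₀ = 1/(1 + K1/[H⁺] + K1K2/[H⁺]²) = 1/(1 + 10^+1.47 + 10^-1.16) = 0.03270
DIC = [CO2*]/α₀ = 6.329×10^-5 / 0.03270 = 1.936 mmol/L
[CO3²⁻] = α₂·DIC; α₂ = 0.002262, so [CO3²⁻] = 0.002262 × 1.936 = 0.00438 mmol/L = 4.38 μmol/L

[CO3²⁻] = 4.38 μmol/L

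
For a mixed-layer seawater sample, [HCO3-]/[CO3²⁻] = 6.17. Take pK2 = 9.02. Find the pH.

pH = 8.23

From K2 = [H⁺][CO3²⁻]/[HCO3-]:  pH = pK2 − log₁₀([HCO3-]/[CO3²⁻])
log₁₀(6.17) = +0.790
pH = 9.02 − (+0.790) = 8.23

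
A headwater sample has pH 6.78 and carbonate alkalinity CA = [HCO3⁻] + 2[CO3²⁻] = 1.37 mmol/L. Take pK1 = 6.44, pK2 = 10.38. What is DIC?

CA = [HCO3⁻] + 2[CO3²⁻] = (α₁ + 2α₂)·DIC
At pH 6.78: [H⁺]/K1 = 10^-0.34 = 0.45709, K2/[H⁺] = 10^-3.60 = 0.00025119
α₁ = 1/(1 + 0.45709 + 0.00025119) = 1/1.4573 = 0.6862; α₂ = α₁·K2/[H⁺] = 0.0001724
α₁ + 2α₂ = 0.6865
DIC = CA / (α₁ + 2α₂) = 1.37 / 0.6865 = 2.00 mmol/L

DIC = 2.00 mmol/L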